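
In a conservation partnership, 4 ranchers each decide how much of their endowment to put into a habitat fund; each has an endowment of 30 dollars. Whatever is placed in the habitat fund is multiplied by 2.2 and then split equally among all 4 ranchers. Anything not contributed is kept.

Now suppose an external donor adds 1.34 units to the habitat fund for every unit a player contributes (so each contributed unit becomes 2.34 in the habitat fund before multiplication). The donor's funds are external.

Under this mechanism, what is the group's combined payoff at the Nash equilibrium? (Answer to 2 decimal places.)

Under the mechanism each unit contributed yields 2.2 × 2.34 / 4 = 1.2870 back to its contributor per unit of net cost, which exceeds 1, making full contribution the dominant choice for everyone.
So the Nash equilibrium is full contribution by all 4; the group earns 2.2 × 2.34 × 120 = 617.76.

617.76 dollars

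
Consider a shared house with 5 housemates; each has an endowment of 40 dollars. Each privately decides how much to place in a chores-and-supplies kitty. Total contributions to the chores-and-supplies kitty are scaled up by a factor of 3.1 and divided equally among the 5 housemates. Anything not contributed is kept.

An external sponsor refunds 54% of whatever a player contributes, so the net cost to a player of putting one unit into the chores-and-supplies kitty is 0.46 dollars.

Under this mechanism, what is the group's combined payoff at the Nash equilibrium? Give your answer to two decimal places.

728.00 dollars

Under the mechanism each unit contributed yields (3.1/5) / 0.46 = 1.3478 back to its contributor per unit of net cost, which exceeds 1, making full contribution the dominant choice for everyone.
So the Nash equilibrium is full contribution by all 5; the group earns 5 × (40 × 0.54 + 3.1 × 40) = 728.00.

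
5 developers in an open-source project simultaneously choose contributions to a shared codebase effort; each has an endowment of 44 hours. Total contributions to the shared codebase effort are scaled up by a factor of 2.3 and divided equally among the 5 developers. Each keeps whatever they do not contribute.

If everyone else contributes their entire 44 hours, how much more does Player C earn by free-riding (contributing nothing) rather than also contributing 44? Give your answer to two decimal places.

Switching from a contribution of 44 to 0 lets Player C keep an extra 44 hours, but lowers the shared codebase effort by 44, which costs Player C their own share of that drop: 2.3/5 × 44 = 20.24.
Net gain = 44 − 20.24 = 23.76. The private return per contributed unit (0.4600) is below 1, so free-riding is indeed the best response regardless of what the others do.

23.76 hours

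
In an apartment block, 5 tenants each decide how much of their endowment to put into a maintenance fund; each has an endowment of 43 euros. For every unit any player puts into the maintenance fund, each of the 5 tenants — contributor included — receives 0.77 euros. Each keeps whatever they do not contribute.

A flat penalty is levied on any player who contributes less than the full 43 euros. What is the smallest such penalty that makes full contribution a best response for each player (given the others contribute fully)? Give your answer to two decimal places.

Given the others contribute fully, the best deviation is to contribute 0 (any partial contribution still incurs the fine and gives up units whose private return 0.77 is below 1).
Deviating from 43 to 0 saves 43 euros but forfeits the deviator's share of the drop in the maintenance fund: 0.77 × 43 = 33.11.
So the deviation gain is 43 − 33.11 = 9.89, and the fine must be at least 9.89 euros to wipe it out.

9.89 euros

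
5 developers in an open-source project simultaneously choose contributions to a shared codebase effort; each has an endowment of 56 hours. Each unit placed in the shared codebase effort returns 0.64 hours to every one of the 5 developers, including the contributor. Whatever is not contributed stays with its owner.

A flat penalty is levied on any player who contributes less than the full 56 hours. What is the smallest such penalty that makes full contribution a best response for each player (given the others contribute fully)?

Given the others contribute fully, the best deviation is to contribute 0 (any partial contribution still incurs the fine and gives up units whose private return 0.64 is below 1).
Deviating from 56 to 0 saves 56 hours but forfeits the deviator's share of the drop in the shared codebase effort: 0.64 × 56 = 35.84.
So the deviation gain is 56 − 35.84 = 20.16, and the fine must be at least 20.16 hours to wipe it out.

20.16 hours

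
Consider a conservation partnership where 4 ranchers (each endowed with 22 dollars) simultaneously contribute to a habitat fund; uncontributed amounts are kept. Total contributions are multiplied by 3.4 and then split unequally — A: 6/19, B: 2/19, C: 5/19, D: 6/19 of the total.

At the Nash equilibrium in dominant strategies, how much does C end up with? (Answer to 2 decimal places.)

61.37 dollars

Player j's private return per contributed unit is 3.4 × (j's share). Contributing is weakly dominant for j when that share is at least 1/3.4 = 0.2941, and contributing 0 is dominant otherwise.
A and D are above the threshold, contributing 22 each; the remaining 2 contribute 0. Total contributed: 44.
C keeps 22 and receives 3.4 × 44 × 5/19 = 39.37 from the habitat fund, for a payoff of 61.37.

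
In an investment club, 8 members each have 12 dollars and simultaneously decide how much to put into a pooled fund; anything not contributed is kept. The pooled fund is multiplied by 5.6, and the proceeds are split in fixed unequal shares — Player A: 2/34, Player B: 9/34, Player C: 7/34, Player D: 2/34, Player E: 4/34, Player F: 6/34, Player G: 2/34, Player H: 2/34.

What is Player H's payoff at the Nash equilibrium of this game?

Each unit j contributes comes back to j as 5.6 × (j's share), so j prefers to contribute only if that share exceeds 1/5.6 = 0.1786; otherwise keeping the unit dominates.
Player B and Player C clear that bar, contributing 12 each; the remaining 6 contribute 0. Total contributed: 24.
Player H keeps 12 and receives 5.6 × 24 × 2/34 = 7.91 from the pooled fund, for a payoff of 19.91.

19.91 dollars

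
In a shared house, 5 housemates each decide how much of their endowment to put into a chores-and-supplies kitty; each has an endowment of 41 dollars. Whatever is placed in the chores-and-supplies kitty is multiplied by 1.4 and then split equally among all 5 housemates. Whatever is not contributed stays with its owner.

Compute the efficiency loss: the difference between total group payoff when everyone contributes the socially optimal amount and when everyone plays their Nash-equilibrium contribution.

82.00 dollars

Each contributed unit returns 1.4/5 = 0.2800 to its contributor — below 1 — so contributing 0 is dominant for every player. At the Nash equilibrium everyone keeps their 41, and the group total is 5 × 41 = 205.
Each contributed unit returns 1.400 to the group as a whole (0.2800 to each of 5 players), which exceeds 1, so the social optimum is full contribution: group total = 1.400 × 205 = 287.00.
Efficiency loss = 287.00 − 205 = 82.00.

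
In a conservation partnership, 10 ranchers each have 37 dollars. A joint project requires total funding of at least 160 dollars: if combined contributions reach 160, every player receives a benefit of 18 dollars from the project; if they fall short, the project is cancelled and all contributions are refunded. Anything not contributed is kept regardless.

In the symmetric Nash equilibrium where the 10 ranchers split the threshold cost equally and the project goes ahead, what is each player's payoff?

39 dollars

Equal share of the threshold: 160/10 = 16.
At this profile no one gains by cutting their contribution: any cut drops the total below 160, the project is cancelled, contributions are refunded, and the deviator ends with 37, which is less than 37 − 16 + 18 = 39. Contributing more than 16 just wastes the excess. So contributing exactly 16 is a best response.
Each player's payoff: 37 − 16 + 18 = 39.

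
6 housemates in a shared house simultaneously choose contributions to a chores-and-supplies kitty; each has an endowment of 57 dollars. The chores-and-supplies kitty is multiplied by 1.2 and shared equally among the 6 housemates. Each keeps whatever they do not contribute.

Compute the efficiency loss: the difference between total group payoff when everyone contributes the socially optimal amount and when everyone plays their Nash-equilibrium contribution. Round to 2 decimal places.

68.40 dollars

Each contributed unit returns 1.2/6 = 0.2000 to its contributor — below 1 — so contributing 0 is dominant for every player. At the Nash equilibrium everyone keeps their 57, and the group total is 6 × 57 = 342.
Each contributed unit returns 1.200 to the group as a whole (0.2000 to each of 6 players), which exceeds 1, so the social optimum is full contribution: group total = 1.200 × 342 = 410.40.
Efficiency loss = 410.40 − 342 = 68.40.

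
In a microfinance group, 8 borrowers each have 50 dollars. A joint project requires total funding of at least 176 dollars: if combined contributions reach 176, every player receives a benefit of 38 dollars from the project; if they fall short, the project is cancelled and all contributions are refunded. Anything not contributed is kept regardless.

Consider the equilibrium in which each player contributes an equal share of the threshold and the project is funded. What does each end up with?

Equal share of the threshold: 176/8 = 22.
At this profile no one gains by cutting their contribution: any cut drops the total below 176, the project is cancelled, contributions are refunded, and the deviator ends with 50, which is less than 50 − 22 + 38 = 66. Contributing more than 22 just wastes the excess. So contributing exactly 22 is a best response.
Each player's payoff: 50 − 22 + 38 = 66.

66 dollars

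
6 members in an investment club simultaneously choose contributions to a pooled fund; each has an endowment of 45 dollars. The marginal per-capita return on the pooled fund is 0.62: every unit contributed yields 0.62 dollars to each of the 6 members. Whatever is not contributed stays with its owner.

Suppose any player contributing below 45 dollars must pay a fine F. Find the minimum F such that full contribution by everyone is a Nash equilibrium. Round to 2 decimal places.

17.10 dollars

Given the others contribute fully, the best deviation is to contribute 0 (any partial contribution still incurs the fine and gives up units whose private return 0.62 is below 1).
Deviating from 45 to 0 saves 45 dollars but forfeits the deviator's share of the drop in the pooled fund: 0.62 × 45 = 27.90.
So the deviation gain is 45 − 27.90 = 17.10, and the fine must be at least 17.10 dollars to wipe it out.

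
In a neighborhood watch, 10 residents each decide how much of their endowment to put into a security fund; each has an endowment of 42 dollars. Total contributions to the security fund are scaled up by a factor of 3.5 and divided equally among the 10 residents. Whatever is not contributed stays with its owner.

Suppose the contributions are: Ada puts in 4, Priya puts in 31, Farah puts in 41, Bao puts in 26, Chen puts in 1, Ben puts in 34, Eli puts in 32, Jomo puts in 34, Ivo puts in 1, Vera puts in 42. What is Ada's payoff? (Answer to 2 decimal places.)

124.10 dollars

Total contributed: 4 + 31 + 41 + 26 + 1 + 34 + 32 + 34 + 1 + 42 = 246.
Each receives 3.5 × 246 / 10 = 86.10 from the security fund.
Ada keeps 42 − 4 = 38, so Ada's payoff is 38 + 86.10 = 124.10.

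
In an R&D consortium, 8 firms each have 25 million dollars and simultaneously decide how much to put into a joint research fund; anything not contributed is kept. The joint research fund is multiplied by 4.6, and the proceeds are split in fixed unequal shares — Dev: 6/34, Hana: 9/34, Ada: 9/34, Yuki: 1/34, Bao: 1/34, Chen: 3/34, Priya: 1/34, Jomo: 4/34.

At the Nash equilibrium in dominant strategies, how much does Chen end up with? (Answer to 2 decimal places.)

45.29 million dollars

Player j's private return per contributed unit is 4.6 × (j's share). Contributing is weakly dominant for j when that share is at least 1/4.6 = 0.2174, and contributing 0 is dominant otherwise.
The shares above 0.2174 belong to Hana and Ada, contributing 25 each; the remaining 6 contribute 0. Total contributed: 50.
Chen keeps 25 and receives 4.6 × 50 × 3/34 = 20.29 from the joint research fund, for a payoff of 45.29.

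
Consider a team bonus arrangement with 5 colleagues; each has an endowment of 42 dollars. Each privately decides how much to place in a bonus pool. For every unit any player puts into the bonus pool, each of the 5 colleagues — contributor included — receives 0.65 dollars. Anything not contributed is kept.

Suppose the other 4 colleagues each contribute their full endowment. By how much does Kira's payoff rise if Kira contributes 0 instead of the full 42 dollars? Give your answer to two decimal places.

Switching from a contribution of 42 to 0 lets Kira keep an extra 42 dollars, but lowers the bonus pool by 42, which costs Kira their own share of that drop: 0.65 × 42 = 27.30.
Net gain = 42 − 27.30 = 14.70. The private return per contributed unit (0.65) is below 1, so free-riding is indeed the best response regardless of what the others do.

14.70 dollars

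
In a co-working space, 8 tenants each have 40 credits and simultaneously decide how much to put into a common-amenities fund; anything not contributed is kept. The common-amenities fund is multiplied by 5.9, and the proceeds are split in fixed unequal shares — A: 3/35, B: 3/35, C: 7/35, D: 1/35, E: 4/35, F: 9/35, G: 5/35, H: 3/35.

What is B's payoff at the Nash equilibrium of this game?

Player j's private return per contributed unit is 5.9 × (j's share). Contributing is weakly dominant for j when that share is at least 1/5.9 = 0.1695, and contributing 0 is dominant otherwise.
C and F are above the threshold, contributing 40 each; the remaining 6 contribute 0. Total contributed: 80.
B keeps 40 and receives 5.9 × 80 × 3/35 = 40.46 from the common-amenities fund, for a payoff of 80.46.

80.46 credits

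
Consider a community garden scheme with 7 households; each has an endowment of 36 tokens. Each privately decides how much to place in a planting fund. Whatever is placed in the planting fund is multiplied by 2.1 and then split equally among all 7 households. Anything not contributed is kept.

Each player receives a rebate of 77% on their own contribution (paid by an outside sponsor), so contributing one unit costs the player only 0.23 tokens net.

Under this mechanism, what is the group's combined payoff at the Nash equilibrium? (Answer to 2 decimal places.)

The effective private return per unit is now (2.1/7) / 0.23 = 1.3043 > 1, so every player's dominant strategy flips to full contribution.
At the Nash equilibrium everyone contributes 36. Group total payoff = 7 × (36 × 0.77 + 2.1 × 36) = 723.24.

723.24 tokens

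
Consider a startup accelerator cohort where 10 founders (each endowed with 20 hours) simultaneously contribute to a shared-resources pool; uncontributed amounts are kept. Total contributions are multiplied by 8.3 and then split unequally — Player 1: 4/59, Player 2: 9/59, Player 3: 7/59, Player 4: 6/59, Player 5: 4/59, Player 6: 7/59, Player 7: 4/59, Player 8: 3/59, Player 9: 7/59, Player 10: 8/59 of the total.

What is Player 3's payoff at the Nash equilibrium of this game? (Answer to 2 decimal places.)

Player j's private return per contributed unit is 8.3 × (j's share). Contributing is weakly dominant for j when that share is at least 1/8.3 = 0.1205, and contributing 0 is dominant otherwise.
Player 2 and Player 10 are above the threshold, contributing 20 each; the remaining 8 contribute 0. Total contributed: 40.
Player 3 keeps 20 and receives 8.3 × 40 × 7/59 = 39.39 from the shared-resources pool, for a payoff of 59.39.

59.39 hours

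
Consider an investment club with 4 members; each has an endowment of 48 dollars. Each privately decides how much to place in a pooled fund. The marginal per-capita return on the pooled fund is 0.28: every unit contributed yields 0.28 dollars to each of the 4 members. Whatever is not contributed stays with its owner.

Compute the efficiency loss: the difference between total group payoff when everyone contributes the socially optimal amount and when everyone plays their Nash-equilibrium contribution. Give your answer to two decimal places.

23.04 dollars

The private return per contributed unit is 0.28 < 1, so contributing 0 is dominant for every player. At the Nash equilibrium everyone keeps their 48, and the group total is 4 × 48 = 192.
Each contributed unit returns 1.120 to the group as a whole (0.28 to each of 4 players), which exceeds 1, so the social optimum is full contribution: group total = 1.120 × 192 = 215.04.
Efficiency loss = 215.04 − 192 = 23.04.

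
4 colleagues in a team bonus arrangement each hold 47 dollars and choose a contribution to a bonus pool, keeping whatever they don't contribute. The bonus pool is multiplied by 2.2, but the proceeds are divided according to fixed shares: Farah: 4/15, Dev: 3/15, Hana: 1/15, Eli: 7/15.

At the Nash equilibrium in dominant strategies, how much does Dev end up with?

A player with share s gets back 2.2·s per unit contributed, so full contribution is dominant for anyone with s > 1/2.2 = 0.4545 and zero contribution is dominant for anyone below.
Eli alone (share 7/15) is above the threshold, contributing 47; the remaining 3 contribute 0. Total contributed: 47.
Dev keeps 47 and receives 2.2 × 47 × 3/15 = 20.68 from the bonus pool, for a payoff of 67.68.

67.68 dollars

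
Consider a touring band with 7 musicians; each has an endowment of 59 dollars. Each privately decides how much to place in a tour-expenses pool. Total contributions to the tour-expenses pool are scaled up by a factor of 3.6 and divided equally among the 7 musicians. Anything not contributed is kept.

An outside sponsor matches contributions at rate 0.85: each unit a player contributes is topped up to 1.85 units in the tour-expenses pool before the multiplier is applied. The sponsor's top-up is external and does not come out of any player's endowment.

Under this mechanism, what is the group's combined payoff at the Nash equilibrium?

With the mechanism, a contributed unit returns 3.6 × 1.85 / 7 = 0.9514 per unit of net cost — still below 1 — so contributing 0 remains dominant for every player.
Everyone keeps their endowment and the group total is 7 × 59 = 413.

413.00 dollars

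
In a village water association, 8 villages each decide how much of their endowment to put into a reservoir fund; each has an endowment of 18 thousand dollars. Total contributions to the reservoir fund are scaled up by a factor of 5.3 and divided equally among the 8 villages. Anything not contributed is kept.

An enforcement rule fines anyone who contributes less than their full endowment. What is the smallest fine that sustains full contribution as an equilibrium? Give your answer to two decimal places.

6.08 thousand dollars

Given the others contribute fully, the best deviation is to contribute 0 (any partial contribution still incurs the fine and gives up units whose private return 0.6625 is below 1).
Deviating from 18 to 0 saves 18 thousand dollars but forfeits the deviator's share of the drop in the reservoir fund: 5.3/8 × 18 = 11.92.
So the deviation gain is 18 − 11.92 = 6.08, and the fine must be at least 6.08 thousand dollars to wipe it out.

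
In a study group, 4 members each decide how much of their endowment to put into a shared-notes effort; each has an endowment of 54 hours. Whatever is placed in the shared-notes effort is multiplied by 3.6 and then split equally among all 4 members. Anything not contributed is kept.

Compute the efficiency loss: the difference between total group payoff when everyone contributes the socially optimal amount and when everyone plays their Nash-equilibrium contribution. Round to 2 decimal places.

Each contributed unit returns 3.6/4 = 0.9000 to its contributor — below 1 — so contributing 0 is dominant for every player. At the Nash equilibrium everyone keeps their 54, and the group total is 4 × 54 = 216.
Each contributed unit returns 3.600 to the group as a whole (0.9000 to each of 4 players), which exceeds 1, so the social optimum is full contribution: group total = 3.600 × 216 = 777.60.
Efficiency loss = 777.60 − 216 = 561.60.

561.60 hours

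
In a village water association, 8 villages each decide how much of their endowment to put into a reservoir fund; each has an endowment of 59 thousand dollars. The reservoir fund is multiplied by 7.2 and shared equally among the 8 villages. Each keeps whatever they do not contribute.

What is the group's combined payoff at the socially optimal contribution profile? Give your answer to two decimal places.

Each contributed unit returns 7.200 to the group as a whole (0.9000 to each of 8 players), which exceeds 1, so the social optimum is full contribution: group total = 7.200 × 472 = 3398.40.

3398.40 thousand dollars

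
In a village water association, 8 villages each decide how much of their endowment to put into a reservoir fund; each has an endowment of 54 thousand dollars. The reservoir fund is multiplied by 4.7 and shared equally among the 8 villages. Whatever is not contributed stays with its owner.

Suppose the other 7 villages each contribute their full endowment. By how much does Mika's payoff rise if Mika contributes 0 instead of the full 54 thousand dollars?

22.28 thousand dollars

Switching from a contribution of 54 to 0 lets Mika keep an extra 54 thousand dollars, but lowers the reservoir fund by 54, which costs Mika their own share of that drop: 4.7/8 × 54 = 31.72.
Net gain = 54 − 31.72 = 22.28. The private return per contributed unit (0.5875) is below 1, so free-riding is indeed the best response regardless of what the others do.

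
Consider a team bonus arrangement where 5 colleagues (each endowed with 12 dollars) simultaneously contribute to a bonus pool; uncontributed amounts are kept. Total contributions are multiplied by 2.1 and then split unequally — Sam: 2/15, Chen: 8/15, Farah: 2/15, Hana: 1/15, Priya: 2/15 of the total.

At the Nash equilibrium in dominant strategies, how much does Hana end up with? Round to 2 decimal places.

A player with share s gets back 2.1·s per unit contributed, so full contribution is dominant for anyone with s > 1/2.1 = 0.4762 and zero contribution is dominant for anyone below.
Chen alone (share 8/15) is above the threshold, contributing 12; the remaining 4 contribute 0. Total contributed: 12.
Hana keeps 12 and receives 2.1 × 12 × 1/15 = 1.68 from the bonus pool, for a payoff of 13.68.

13.68 dollars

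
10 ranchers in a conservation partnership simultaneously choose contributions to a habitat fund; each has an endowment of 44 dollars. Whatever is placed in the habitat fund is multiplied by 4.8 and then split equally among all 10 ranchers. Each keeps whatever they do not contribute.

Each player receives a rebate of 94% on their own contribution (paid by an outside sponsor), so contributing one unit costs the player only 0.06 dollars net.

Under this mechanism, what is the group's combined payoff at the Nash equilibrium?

2525.60 dollars

The effective private return per unit is now (4.8/10) / 0.06 = 8.0000 > 1, so every player's dominant strategy flips to full contribution.
At the Nash equilibrium everyone contributes 44. Group total payoff = 10 × (44 × 0.94 + 4.8 × 44) = 2525.60.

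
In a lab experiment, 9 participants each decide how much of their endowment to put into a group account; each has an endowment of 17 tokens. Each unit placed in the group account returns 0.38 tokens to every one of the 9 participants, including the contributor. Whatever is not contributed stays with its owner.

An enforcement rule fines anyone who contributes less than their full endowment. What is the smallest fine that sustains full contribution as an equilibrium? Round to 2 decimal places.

Given the others contribute fully, the best deviation is to contribute 0 (any partial contribution still incurs the fine and gives up units whose private return 0.38 is below 1).
Deviating from 17 to 0 saves 17 tokens but forfeits the deviator's share of the drop in the group account: 0.38 × 17 = 6.46.
So the deviation gain is 17 − 6.46 = 10.54, and the fine must be at least 10.54 tokens to wipe it out.

10.54 tokens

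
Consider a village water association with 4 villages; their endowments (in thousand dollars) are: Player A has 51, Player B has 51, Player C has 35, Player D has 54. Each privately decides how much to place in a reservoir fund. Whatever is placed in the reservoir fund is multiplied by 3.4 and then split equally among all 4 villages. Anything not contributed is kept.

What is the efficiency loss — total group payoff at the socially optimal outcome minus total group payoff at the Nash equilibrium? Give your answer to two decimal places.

The private return per contributed unit is 3.4/4 = 0.8500 < 1 for every player regardless of endowment, so the Nash equilibrium is zero contribution and the group total is Σ E_j = 51 + 51 + 35 + 54 = 191.
Each contributed unit returns 3.400 to the group, so the social optimum is full contribution by everyone: group total = 3.400 × 191 = 649.40.
Efficiency loss = (3.400 − 1) × 191 = 458.40.

458.40 thousand dollars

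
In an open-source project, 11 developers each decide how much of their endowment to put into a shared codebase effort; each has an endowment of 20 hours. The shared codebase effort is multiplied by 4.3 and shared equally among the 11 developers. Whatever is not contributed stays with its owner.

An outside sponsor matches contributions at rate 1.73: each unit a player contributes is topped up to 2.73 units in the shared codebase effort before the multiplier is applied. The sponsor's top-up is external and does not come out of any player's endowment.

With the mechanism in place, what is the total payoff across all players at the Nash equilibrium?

2582.58 hours

Under the mechanism each unit contributed yields 4.3 × 2.73 / 11 = 1.0672 back to its contributor per unit of net cost, which exceeds 1, making full contribution the dominant choice for everyone.
At the Nash equilibrium everyone contributes 20. Group total payoff = 4.3 × 2.73 × 220 = 2582.58.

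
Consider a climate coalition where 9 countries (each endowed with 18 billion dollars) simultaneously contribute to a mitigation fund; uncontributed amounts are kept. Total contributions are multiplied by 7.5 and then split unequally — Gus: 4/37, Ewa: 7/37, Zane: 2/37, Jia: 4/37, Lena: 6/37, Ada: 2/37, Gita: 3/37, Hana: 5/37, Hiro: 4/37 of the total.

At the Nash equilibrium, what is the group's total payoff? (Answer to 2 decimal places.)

513.00 billion dollars

Player j's private return per contributed unit is 7.5 × (j's share). Contributing is weakly dominant for j when that share is at least 1/7.5 = 0.1333, and contributing 0 is dominant otherwise.
Ewa, Lena and Hana clear that bar, contributing 18 each; the remaining 6 contribute 0. Total contributed: 54.
The mitigation fund pays out 7.5 × 54 = 405.00 in total (split across the unequal shares, but the aggregate is all that matters for the group sum).
The 6 free-riders keep 18 each, adding 108. Group total = 108 + 405.00 = 513.00.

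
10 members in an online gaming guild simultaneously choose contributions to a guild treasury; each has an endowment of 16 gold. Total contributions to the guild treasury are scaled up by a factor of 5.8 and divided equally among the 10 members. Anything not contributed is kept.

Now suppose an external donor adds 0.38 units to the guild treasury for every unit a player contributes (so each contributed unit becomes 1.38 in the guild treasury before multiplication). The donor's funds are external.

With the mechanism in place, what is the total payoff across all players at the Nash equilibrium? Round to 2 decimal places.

160.00 gold

Even with the mechanism, each unit contributed returns only 5.8 × 1.38 / 10 = 0.8004 per unit of net cost, so contributing nothing is still dominant.
Everyone keeps their endowment and the group total is 10 × 16 = 160.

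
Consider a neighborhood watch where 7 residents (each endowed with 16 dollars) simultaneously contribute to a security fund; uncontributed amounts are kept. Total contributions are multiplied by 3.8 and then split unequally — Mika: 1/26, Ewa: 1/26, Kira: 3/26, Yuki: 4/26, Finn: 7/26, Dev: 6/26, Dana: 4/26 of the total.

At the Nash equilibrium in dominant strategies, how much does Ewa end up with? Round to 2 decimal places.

18.34 dollars

Player j's private return per contributed unit is 3.8 × (j's share). Contributing is weakly dominant for j when that share is at least 1/3.8 = 0.2632, and contributing 0 is dominant otherwise.
The only share above 0.2632 is Finn's 7/26, contributing 16; the remaining 6 contribute 0. Total contributed: 16.
Ewa keeps 16 and receives 3.8 × 16 × 1/26 = 2.34 from the security fund, for a payoff of 18.34.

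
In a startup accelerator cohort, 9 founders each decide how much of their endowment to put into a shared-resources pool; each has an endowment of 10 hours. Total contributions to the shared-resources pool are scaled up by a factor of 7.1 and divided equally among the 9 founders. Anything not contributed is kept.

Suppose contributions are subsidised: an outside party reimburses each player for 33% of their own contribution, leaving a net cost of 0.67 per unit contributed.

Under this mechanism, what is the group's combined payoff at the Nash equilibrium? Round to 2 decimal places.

668.70 hours

With the mechanism, a contributed unit returns (7.1/9) / 0.67 = 1.1774 per unit of net cost to the contributor — now above 1 — so contributing fully is weakly dominant for every player.
So the Nash equilibrium is full contribution by all 9; the group earns 9 × (10 × 0.33 + 7.1 × 10) = 668.70.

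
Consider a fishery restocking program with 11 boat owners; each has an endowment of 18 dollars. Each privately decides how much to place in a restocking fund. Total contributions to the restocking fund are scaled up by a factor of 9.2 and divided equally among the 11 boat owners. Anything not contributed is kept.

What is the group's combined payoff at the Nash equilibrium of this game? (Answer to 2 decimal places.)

Each contributed unit returns 9.2/11 = 0.8364 to its contributor — below 1 — so contributing 0 is dominant for every player. At the Nash equilibrium everyone keeps their 18, and the group total is 11 × 18 = 198.

198.00 dollars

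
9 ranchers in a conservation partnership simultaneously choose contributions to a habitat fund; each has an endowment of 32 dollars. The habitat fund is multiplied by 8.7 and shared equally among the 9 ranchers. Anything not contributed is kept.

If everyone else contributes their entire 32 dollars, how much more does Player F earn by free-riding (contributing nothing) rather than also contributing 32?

Switching from a contribution of 32 to 0 lets Player F keep an extra 32 dollars, but lowers the habitat fund by 32, which costs Player F their own share of that drop: 8.7/9 × 32 = 30.93.
Net gain = 32 − 30.93 = 1.07. The private return per contributed unit (0.9667) is below 1, so free-riding is indeed the best response regardless of what the others do.

1.07 dollars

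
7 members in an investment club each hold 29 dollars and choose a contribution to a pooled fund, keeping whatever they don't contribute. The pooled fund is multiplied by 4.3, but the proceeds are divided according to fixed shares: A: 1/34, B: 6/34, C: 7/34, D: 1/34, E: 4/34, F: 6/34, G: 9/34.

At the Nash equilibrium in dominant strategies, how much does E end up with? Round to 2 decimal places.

43.67 dollars

A player with share s gets back 4.3·s per unit contributed, so full contribution is dominant for anyone with s > 1/4.3 = 0.2326 and zero contribution is dominant for anyone below.
G alone (share 9/34) is above the threshold, contributing 29; the remaining 6 contribute 0. Total contributed: 29.
E keeps 29 and receives 4.3 × 29 × 4/34 = 14.67 from the pooled fund, for a payoff of 43.67.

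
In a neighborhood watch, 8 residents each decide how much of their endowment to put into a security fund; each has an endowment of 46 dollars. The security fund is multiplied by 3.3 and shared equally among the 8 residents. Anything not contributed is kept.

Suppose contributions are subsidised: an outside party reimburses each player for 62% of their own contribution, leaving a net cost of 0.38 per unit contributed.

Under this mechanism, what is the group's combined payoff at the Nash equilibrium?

Under the mechanism each unit contributed yields (3.3/8) / 0.38 = 1.0855 back to its contributor per unit of net cost, which exceeds 1, making full contribution the dominant choice for everyone.
So the Nash equilibrium is full contribution by all 8; the group earns 8 × (46 × 0.62 + 3.3 × 46) = 1442.56.

1442.56 dollars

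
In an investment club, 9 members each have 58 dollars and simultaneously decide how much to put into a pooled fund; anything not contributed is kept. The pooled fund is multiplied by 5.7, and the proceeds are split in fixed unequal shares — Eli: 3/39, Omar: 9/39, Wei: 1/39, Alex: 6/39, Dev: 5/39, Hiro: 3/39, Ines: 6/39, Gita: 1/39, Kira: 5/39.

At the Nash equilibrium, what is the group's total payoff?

794.60 dollars

For player j, contributing a unit is worthwhile iff 5.7 × (j's share) ≥ 1, i.e. iff j's share is at least 0.1754.
Only Omar (9/39) clears that bar, contributing 58; the remaining 8 contribute 0. Total contributed: 58.
The pooled fund pays out 5.7 × 58 = 330.60 in total (split across the unequal shares, but the aggregate is all that matters for the group sum).
The 8 free-riders keep 58 each, adding 464. Group total = 464 + 330.60 = 794.60.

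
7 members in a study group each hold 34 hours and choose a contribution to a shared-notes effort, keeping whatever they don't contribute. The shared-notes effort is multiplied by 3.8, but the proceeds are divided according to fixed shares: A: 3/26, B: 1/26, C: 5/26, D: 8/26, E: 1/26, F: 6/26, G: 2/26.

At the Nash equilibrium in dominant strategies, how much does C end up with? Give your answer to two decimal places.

58.85 hours

Each unit j contributes comes back to j as 3.8 × (j's share), so j prefers to contribute only if that share exceeds 1/3.8 = 0.2632; otherwise keeping the unit dominates.
Only D (8/26) clears that bar, contributing 34; the remaining 6 contribute 0. Total contributed: 34.
C keeps 34 and receives 3.8 × 34 × 5/26 = 24.85 from the shared-notes effort, for a payoff of 58.85.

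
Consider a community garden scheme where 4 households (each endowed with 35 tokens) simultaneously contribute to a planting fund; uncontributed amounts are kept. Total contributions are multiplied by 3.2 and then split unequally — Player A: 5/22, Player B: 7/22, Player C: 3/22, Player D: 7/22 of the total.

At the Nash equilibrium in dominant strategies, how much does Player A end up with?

85.91 tokens

For player j, contributing a unit is worthwhile iff 3.2 × (j's share) ≥ 1, i.e. iff j's share is at least 0.3125.
Player B and Player D are above the threshold, contributing 35 each; the remaining 2 contribute 0. Total contributed: 70.
Player A keeps 35 and receives 3.2 × 70 × 5/22 = 50.91 from the planting fund, for a payoff of 85.91.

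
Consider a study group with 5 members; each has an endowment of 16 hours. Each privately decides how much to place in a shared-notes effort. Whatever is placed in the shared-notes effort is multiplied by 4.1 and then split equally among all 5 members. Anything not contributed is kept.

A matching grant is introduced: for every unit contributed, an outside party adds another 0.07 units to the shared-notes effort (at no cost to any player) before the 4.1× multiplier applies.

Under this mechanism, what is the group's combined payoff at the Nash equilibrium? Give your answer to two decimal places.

80.00 hours

The effective private return is 4.1 × 1.07 / 5 = 0.8774, which is still under 1, so the mechanism doesn't change anyone's dominant strategy: zero contribution.
Everyone keeps their endowment and the group total is 5 × 16 = 80.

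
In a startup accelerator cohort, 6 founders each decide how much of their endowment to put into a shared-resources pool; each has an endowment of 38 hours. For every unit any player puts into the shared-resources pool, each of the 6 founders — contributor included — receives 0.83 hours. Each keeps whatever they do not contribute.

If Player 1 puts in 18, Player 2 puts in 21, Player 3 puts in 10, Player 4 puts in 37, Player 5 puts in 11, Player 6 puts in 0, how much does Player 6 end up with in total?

Total contributed: 18 + 21 + 10 + 37 + 11 + 0 = 97.
Each receives 0.83 × 97 = 80.51 from the shared-resources pool.
Player 6 keeps 38 − 0 = 38, so Player 6's payoff is 38 + 80.51 = 118.51.

118.51 hours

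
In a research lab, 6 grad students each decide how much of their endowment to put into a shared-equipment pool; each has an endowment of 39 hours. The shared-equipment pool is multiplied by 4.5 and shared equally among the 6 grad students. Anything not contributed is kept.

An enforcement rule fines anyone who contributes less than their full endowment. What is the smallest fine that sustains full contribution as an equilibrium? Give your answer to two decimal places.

9.75 hours

Given the others contribute fully, the best deviation is to contribute 0 (any partial contribution still incurs the fine and gives up units whose private return 0.7500 is below 1).
Deviating from 39 to 0 saves 39 hours but forfeits the deviator's share of the drop in the shared-equipment pool: 4.5/6 × 39 = 29.25.
So the deviation gain is 39 − 29.25 = 9.75, and the fine must be at least 9.75 hours to wipe it out.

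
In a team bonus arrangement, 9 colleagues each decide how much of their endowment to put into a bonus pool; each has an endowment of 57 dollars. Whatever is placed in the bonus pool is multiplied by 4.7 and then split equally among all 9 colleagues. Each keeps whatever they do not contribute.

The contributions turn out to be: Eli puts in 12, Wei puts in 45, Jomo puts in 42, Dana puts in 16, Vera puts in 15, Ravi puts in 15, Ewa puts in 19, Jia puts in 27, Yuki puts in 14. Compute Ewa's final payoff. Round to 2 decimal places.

Total contributed: 12 + 45 + 42 + 16 + 15 + 15 + 19 + 27 + 14 = 205.
Each receives 4.7 × 205 / 9 = 107.06 from the bonus pool.
Ewa keeps 57 − 19 = 38, so Ewa's payoff is 38 + 107.06 = 145.06.

145.06 dollars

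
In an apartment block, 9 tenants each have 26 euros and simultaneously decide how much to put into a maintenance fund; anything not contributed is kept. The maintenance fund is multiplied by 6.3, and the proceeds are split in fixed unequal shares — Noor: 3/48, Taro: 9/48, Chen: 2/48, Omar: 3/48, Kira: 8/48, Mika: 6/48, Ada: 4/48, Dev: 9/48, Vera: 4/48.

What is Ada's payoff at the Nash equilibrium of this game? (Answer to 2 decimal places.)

A player with share s gets back 6.3·s per unit contributed, so full contribution is dominant for anyone with s > 1/6.3 = 0.1587 and zero contribution is dominant for anyone below.
Taro, Kira and Dev clear that bar, contributing 26 each; the remaining 6 contribute 0. Total contributed: 78.
Ada keeps 26 and receives 6.3 × 78 × 4/48 = 40.95 from the maintenance fund, for a payoff of 66.95.

66.95 euros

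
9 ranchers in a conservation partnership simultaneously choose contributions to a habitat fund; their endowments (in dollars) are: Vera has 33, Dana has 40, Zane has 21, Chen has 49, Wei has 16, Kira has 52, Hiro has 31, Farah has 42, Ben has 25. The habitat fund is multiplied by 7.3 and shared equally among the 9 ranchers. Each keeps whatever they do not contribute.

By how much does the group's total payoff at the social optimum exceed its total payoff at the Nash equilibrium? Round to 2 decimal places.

1946.70 dollars

The private return per contributed unit is 7.3/9 = 0.8111 < 1 for every player regardless of endowment, so the Nash equilibrium is zero contribution and the group total is Σ E_j = 33 + 40 + 21 + 49 + 16 + 52 + 31 + 42 + 25 = 309.
Each contributed unit returns 7.300 to the group, so the social optimum is full contribution by everyone: group total = 7.300 × 309 = 2255.70.
Efficiency loss = (7.300 − 1) × 309 = 1946.70.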